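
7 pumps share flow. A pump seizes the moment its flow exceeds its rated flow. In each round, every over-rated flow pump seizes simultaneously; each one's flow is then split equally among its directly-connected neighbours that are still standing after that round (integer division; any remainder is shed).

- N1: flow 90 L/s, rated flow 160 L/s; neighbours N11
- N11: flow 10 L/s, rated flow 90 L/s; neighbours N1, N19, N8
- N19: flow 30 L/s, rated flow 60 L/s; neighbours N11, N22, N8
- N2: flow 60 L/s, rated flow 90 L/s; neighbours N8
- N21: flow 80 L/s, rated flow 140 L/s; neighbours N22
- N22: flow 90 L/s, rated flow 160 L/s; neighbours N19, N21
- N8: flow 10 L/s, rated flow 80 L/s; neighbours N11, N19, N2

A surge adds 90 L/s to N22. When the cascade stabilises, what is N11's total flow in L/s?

Round 1 — N22 at 180 > 160. N22 seizes.
  N22 sheds 180 L/s to N19, N21: 90 each.
    N19: 30+90 = 120 > 60
    N21: 80+90 = 170 > 140
Round 2 — N19, N21 seize.
  N19 sheds 120 L/s to N11, N8: 60 each.
    N11: 10+60 = 70 ≤ 90
    N8: 10+60 = 70 ≤ 80
  N21 sheds 170 L/s: no online neighbours, lost.
No further seizures.

70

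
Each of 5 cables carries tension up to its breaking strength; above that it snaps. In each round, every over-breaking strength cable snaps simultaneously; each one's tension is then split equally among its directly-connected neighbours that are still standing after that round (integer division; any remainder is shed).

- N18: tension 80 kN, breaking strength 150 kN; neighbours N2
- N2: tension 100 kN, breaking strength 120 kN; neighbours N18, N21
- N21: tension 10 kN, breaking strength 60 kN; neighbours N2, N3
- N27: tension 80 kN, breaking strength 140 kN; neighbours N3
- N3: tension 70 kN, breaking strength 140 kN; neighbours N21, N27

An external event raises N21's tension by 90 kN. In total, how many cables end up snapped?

Round 1 — N21 at 100 > 60. N21 snaps.
  N21 sheds 100 kN to N2, N3: 50 each.
    N2: 100+50 = 150 > 120
    N3: 70+50 = 120 ≤ 140
Round 2 — N2 snaps.
  N2 sheds 150 kN to N18: 150 each.
    N18: 80+150 = 230 > 150
Round 3 — N18 snaps.
  N18 sheds 230 kN: no online neighbours, lost.
No further breaks.

3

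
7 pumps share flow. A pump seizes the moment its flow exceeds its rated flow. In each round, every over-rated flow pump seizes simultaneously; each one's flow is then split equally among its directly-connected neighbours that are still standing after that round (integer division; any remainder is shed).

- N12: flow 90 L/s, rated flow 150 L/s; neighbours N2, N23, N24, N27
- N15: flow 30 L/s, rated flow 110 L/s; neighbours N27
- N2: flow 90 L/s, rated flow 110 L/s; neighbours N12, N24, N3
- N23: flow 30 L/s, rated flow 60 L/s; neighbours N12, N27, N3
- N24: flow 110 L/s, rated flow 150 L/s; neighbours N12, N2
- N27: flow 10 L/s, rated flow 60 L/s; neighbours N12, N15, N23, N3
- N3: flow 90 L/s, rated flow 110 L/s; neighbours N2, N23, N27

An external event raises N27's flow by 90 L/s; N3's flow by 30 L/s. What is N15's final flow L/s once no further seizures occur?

Round 1 — N27 at 100 > 60; N3 at 120 > 110. N27, N3 seize.
  N27 sheds 100 L/s to N12, N15, N23: 33 each (1 lost).
    N12: 90+33 = 123 ≤ 150
    N15: 30+33 = 63 ≤ 110
    N23: 30+33 = 63 > 60
  N3 sheds 120 L/s to N2, N23: 60 each.
    N2: 90+60 = 150 > 110
    N23: 63+60 = 123 > 60
Round 2 — N2, N23 seize.
  N2 sheds 150 L/s to N12, N24: 75 each.
    N12: 123+75 = 198 > 150
    N24: 110+75 = 185 > 150
  N23 sheds 123 L/s to N12: 123 each.
    N12: 198+123 = 321 > 150
Round 3 — N12, N24 seize.
  N12 sheds 321 L/s: no online neighbours, lost.
  N24 sheds 185 L/s: no online neighbours, lost.
No further seizures.

63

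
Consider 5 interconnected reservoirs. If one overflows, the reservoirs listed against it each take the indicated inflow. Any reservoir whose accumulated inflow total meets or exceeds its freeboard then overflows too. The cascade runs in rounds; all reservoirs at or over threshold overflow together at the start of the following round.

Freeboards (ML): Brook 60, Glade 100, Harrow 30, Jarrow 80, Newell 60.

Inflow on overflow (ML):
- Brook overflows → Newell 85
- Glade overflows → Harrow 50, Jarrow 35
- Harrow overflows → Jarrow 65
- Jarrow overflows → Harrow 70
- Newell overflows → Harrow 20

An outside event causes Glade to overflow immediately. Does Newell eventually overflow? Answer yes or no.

no

Round 1 — Glade overflows (initial).
  Harrow: +50 → 50 ≥ 30
  Jarrow: +35 → 35 < 80
Round 2 — Harrow overflows.
  Jarrow: +65 → 100 ≥ 80
Round 3 — Jarrow overflows.
No further overflows.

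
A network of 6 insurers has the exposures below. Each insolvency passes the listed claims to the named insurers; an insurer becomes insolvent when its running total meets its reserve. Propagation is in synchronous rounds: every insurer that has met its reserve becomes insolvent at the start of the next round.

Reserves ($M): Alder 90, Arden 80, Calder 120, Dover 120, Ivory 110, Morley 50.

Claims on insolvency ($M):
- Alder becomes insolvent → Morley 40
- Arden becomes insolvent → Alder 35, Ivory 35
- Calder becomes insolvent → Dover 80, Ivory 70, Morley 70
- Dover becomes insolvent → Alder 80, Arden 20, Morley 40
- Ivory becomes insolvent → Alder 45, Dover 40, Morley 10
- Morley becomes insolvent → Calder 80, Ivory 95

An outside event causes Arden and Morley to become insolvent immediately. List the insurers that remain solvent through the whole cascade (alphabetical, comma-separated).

Round 1 — Arden, Morley become insolvent (initial).
  Alder: +35 → 35 < 90
  Calder: +80 → 80 < 120
  Ivory: +35+95 → 130 ≥ 110
Round 2 — Ivory becomes insolvent.
  Alder: +45 → 80 < 90
  Dover: +40 → 40 < 120
No further insolvencies.

Alder, Calder, Dover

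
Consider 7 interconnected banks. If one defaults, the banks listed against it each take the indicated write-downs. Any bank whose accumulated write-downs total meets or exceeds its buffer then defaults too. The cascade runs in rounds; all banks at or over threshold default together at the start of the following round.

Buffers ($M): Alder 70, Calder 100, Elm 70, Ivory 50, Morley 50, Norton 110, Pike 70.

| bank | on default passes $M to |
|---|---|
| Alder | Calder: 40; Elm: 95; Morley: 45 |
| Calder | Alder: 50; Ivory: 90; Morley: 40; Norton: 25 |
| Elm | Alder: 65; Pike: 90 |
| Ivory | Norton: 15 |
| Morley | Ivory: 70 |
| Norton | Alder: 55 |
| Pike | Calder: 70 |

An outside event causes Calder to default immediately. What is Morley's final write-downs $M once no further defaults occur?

Round 1 — Calder defaults (initial).
  Alder: +50 → 50 < 70
  Ivory: +90 → 90 ≥ 50
  Morley: +40 → 40 < 50
  Norton: +25 → 25 < 110
Round 2 — Ivory defaults.
  Norton: +15 → 40 < 110
No further defaults.

40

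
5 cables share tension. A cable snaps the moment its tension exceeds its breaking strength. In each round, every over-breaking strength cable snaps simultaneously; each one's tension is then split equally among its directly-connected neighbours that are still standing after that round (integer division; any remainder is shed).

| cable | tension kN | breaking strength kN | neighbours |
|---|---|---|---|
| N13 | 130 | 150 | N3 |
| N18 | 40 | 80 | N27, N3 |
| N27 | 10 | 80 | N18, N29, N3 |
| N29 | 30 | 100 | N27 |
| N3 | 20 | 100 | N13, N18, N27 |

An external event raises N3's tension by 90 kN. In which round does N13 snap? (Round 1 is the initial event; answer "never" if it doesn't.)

2

Round 1 — N3 at 110 > 100. N3 snaps.
  N3 sheds 110 kN to N13, N18, N27: 36 each (2 lost).
    N13: 130+36 = 166 > 150
    N18: 40+36 = 76 ≤ 80
    N27: 10+36 = 46 ≤ 80
Round 2 — N13 snaps.
  N13 sheds 166 kN: no online neighbours, lost.
No further breaks.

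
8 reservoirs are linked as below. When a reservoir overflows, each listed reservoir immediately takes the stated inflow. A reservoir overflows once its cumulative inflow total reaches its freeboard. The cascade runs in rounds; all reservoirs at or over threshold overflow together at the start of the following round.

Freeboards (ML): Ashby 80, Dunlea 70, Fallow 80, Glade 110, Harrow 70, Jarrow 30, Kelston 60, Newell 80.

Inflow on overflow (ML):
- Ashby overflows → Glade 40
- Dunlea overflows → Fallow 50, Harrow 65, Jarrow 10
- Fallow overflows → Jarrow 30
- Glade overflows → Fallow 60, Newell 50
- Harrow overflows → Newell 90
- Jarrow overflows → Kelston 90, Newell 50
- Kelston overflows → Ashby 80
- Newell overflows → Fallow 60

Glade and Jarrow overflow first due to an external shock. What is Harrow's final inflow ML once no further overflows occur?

Round 1 — Glade, Jarrow overflow (initial).
  Fallow: +60 → 60 < 80
  Kelston: +90 → 90 ≥ 60
  Newell: +50+50 → 100 ≥ 80
Round 2 — Kelston, Newell overflow.
  Ashby: +80 → 80 ≥ 80
  Fallow: +60 → 120 ≥ 80
Round 3 — Ashby, Fallow overflow.
No further overflows.

0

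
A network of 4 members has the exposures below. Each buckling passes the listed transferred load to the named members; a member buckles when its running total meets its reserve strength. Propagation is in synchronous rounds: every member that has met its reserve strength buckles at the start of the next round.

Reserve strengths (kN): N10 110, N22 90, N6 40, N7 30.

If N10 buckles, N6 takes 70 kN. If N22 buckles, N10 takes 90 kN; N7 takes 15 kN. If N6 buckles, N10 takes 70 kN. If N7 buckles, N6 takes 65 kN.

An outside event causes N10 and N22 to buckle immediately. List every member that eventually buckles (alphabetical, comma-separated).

Round 1 — N10, N22 buckle (initial).
  N6: +70 → 70 ≥ 40
  N7: +15 → 15 < 30
Round 2 — N6 buckles.
No further bucklings.

N10, N22, N6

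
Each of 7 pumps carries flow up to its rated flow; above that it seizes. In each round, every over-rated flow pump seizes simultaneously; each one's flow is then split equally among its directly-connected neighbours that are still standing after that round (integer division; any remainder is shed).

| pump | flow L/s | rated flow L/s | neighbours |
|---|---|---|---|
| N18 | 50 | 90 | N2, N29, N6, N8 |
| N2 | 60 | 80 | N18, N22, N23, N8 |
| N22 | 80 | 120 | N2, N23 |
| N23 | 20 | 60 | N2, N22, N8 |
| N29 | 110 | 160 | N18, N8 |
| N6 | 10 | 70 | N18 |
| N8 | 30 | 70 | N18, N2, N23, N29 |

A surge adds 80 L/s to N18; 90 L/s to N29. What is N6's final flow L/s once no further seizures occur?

53

Round 1 — N18 at 130 > 90; N29 at 200 > 160. N18, N29 seize.
  N18 sheds 130 L/s to N2, N6, N8: 43 each (1 lost).
    N2: 60+43 = 103 > 80
    N6: 10+43 = 53 ≤ 70
    N8: 30+43 = 73 > 70
  N29 sheds 200 L/s to N8: 200 each.
    N8: 73+200 = 273 > 70
Round 2 — N2, N8 seize.
  N2 sheds 103 L/s to N22, N23: 51 each (1 lost).
    N22: 80+51 = 131 > 120
    N23: 20+51 = 71 > 60
  N8 sheds 273 L/s to N23: 273 each.
    N23: 71+273 = 344 > 60
Round 3 — N22, N23 seize.
  N22 sheds 131 L/s: no online neighbours, lost.
  N23 sheds 344 L/s: no online neighbours, lost.
No further seizures.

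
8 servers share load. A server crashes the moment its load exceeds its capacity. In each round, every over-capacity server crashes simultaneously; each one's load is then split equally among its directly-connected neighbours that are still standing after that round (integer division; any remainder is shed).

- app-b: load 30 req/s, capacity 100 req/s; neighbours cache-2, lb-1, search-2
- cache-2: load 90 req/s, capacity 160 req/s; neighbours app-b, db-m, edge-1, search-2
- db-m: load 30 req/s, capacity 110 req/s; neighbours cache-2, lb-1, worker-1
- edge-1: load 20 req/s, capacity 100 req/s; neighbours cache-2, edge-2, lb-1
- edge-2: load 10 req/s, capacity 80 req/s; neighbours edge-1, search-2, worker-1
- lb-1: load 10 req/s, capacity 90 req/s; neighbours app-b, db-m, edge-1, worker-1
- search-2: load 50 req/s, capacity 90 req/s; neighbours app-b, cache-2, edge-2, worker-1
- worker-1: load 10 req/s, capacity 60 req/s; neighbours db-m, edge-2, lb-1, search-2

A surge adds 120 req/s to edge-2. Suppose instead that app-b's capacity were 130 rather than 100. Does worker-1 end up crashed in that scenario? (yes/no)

With app-b's capacity at 130:
Round 1 — edge-2 at 130 > 80. edge-2 crashes.
  edge-2 sheds 130 req/s to edge-1, search-2, worker-1: 43 each (1 lost).
    edge-1: 20+43 = 63 ≤ 100
    search-2: 50+43 = 93 > 90
    worker-1: 10+43 = 53 ≤ 60
Round 2 — search-2 crashes.
  search-2 sheds 93 req/s to app-b, cache-2, worker-1: 31 each.
    app-b: 30+31 = 61 ≤ 130
    cache-2: 90+31 = 121 ≤ 160
    worker-1: 53+31 = 84 > 60
Round 3 — worker-1 crashes.
  worker-1 sheds 84 req/s to db-m, lb-1: 42 each.
    db-m: 30+42 = 72 ≤ 110
    lb-1: 10+42 = 52 ≤ 90
No further crashes.

yes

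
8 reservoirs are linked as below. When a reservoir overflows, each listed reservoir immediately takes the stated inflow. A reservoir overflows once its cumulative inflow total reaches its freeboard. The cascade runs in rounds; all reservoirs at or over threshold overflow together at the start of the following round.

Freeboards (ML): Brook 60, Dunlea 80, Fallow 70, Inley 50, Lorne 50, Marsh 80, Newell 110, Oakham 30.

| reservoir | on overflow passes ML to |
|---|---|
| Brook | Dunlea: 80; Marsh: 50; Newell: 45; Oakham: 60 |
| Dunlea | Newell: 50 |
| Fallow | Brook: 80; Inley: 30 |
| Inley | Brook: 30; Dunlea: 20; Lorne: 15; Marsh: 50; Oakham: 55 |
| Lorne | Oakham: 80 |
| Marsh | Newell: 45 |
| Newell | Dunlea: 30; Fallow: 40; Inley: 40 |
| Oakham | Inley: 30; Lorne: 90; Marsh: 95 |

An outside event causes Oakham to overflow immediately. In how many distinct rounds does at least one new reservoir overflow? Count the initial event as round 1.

2

Round 1 — Oakham overflows (initial).
  Inley: +30 → 30 < 50
  Lorne: +90 → 90 ≥ 50
  Marsh: +95 → 95 ≥ 80
Round 2 — Lorne, Marsh overflow.
  Newell: +45 → 45 < 110
No further overflows.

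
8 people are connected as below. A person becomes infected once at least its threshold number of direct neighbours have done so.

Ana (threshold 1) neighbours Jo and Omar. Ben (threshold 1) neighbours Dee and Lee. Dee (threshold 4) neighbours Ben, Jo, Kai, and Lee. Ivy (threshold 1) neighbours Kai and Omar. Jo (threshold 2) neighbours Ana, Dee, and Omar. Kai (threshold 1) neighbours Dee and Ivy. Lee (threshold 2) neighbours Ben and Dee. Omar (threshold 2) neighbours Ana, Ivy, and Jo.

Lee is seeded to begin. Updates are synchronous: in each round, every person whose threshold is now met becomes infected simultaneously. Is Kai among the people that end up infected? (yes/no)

Round 1 — Lee becomes infected (initial).
Round 2 — checking thresholds:
  Ben: 1 of 2 neighbours ≥ 1, becomes infected.
  Dee: 1 of 4 neighbours < 4, holds.
Round 3 — no new infections; cascade stops.

no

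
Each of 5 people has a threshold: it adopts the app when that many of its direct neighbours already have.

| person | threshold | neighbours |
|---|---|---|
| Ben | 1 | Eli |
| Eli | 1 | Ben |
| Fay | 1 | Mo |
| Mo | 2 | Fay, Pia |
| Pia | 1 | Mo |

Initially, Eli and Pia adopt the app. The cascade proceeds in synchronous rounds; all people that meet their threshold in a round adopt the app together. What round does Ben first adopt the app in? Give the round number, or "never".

2

Round 1 — Eli, Pia adopt the app (initial).
Round 2 — checking thresholds:
  Ben: 1 of 1 neighbours ≥ 1, adopts the app.
  Mo: 1 of 2 neighbours < 2, below threshold.
Round 3 — no new adoptions; cascade stops.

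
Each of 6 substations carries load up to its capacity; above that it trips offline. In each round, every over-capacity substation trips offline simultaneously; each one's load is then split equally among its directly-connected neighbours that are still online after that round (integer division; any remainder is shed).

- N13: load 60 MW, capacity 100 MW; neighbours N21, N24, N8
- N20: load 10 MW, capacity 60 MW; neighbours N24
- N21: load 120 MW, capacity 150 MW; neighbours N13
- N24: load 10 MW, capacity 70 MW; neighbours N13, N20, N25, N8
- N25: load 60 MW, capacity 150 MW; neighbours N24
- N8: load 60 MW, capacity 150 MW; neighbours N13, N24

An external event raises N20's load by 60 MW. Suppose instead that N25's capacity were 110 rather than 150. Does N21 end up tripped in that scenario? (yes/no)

no

With N25's capacity at 110:
Round 1 — N20 at 70 > 60. N20 trips offline.
  N20 sheds 70 MW to N24: 70 each.
    N24: 10+70 = 80 > 70
Round 2 — N24 trips offline.
  N24 sheds 80 MW to N13, N25, N8: 26 each (2 lost).
    N13: 60+26 = 86 ≤ 100
    N25: 60+26 = 86 ≤ 110
    N8: 60+26 = 86 ≤ 150
No further trips.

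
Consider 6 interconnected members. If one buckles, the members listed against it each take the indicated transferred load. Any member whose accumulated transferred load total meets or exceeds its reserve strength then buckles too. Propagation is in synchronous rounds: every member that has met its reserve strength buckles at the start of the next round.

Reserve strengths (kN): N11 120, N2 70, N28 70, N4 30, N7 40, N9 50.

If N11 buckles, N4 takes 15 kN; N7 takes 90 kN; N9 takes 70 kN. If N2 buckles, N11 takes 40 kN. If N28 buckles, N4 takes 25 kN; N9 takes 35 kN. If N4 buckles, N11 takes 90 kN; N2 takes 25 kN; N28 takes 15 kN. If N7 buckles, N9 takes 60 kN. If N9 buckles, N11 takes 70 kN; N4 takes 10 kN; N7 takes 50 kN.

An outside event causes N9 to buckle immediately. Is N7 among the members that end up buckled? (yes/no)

yes

Round 1 — N9 buckles (initial).
  N11: +70 → 70 < 120
  N4: +10 → 10 < 30
  N7: +50 → 50 ≥ 40
Round 2 — N7 buckles.
No further bucklings.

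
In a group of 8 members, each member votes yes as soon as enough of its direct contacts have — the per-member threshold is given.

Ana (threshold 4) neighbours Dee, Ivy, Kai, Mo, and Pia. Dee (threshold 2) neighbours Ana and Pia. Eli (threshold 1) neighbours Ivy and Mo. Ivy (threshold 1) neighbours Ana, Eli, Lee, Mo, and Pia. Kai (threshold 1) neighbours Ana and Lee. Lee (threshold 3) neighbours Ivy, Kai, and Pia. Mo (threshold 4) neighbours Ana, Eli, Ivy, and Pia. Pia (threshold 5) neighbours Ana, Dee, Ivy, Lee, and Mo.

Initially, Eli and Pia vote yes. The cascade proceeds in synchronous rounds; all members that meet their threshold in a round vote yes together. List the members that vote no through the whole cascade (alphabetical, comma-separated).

Ana, Dee, Kai, Lee, Mo

Round 1 — Eli, Pia vote yes (initial).
Round 2 — checking thresholds:
  Ana: 1 of 5 neighbours < 4, holds.
  Dee: 1 of 2 neighbours < 2, holds.
  Ivy: 2 of 5 neighbours ≥ 1, votes yes.
  Lee: 1 of 3 neighbours < 3, holds.
  Mo: 2 of 4 neighbours < 4, holds.
Round 3 — no new yes votes; cascade stops.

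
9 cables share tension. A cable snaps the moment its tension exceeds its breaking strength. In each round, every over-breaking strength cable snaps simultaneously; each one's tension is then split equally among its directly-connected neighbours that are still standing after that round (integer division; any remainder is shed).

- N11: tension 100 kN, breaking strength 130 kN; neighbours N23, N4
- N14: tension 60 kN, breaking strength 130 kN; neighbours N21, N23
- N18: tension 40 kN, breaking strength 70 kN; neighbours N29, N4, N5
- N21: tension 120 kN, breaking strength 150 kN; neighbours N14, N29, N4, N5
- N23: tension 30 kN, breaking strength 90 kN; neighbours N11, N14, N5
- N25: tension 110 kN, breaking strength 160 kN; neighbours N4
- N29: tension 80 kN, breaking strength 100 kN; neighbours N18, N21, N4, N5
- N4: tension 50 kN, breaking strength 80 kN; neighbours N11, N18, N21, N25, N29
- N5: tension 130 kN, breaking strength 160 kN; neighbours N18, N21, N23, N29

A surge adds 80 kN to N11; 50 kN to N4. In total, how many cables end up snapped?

8

Round 1 — N11 at 180 > 130; N4 at 100 > 80. N11, N4 snap.
  N11 sheds 180 kN to N23: 180 each.
    N23: 30+180 = 210 > 90
  N4 sheds 100 kN to N18, N21, N25, N29: 25 each.
    N18: 40+25 = 65 ≤ 70
    N21: 120+25 = 145 ≤ 150
    N25: 110+25 = 135 ≤ 160
    N29: 80+25 = 105 > 100
Round 2 — N23, N29 snap.
  N23 sheds 210 kN to N14, N5: 105 each.
    N14: 60+105 = 165 > 130
    N5: 130+105 = 235 > 160
  N29 sheds 105 kN to N18, N21, N5: 35 each.
    N18: 65+35 = 100 > 70
    N21: 145+35 = 180 > 150
    N5: 235+35 = 270 > 160
Round 3 — N14, N18, N21, N5 snap.
  N14 sheds 165 kN: no online neighbours, lost.
  N18 sheds 100 kN: no online neighbours, lost.
  N21 sheds 180 kN: no online neighbours, lost.
  N5 sheds 270 kN: no online neighbours, lost.
No further breaks.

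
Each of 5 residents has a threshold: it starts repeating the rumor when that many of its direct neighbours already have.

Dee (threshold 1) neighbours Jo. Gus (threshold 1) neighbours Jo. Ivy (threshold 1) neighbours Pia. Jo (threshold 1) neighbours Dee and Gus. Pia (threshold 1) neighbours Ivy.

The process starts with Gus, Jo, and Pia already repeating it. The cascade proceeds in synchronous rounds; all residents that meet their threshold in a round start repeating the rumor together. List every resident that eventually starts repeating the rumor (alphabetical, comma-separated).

Dee, Gus, Ivy, Jo, Pia

Round 1 — Gus, Jo, Pia start repeating the rumor (initial).
Round 2 — checking thresholds:
  Dee: 1 of 1 neighbours ≥ 1, starts repeating the rumor.
  Ivy: 1 of 1 neighbours ≥ 1, starts repeating the rumor.
Round 3 — no new spreads; cascade stops.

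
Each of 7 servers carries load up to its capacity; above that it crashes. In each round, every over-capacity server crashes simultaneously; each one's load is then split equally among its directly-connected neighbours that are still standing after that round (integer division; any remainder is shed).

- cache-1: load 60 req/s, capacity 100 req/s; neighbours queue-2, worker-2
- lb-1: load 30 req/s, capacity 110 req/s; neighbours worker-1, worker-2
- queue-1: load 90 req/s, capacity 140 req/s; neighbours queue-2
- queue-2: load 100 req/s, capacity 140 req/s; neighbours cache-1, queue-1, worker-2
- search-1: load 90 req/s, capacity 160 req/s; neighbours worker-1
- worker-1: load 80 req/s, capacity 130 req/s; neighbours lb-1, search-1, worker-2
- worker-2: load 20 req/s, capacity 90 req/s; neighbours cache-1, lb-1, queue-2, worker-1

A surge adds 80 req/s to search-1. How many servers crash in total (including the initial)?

7

Round 1 — search-1 at 170 > 160. search-1 crashes.
  search-1 sheds 170 req/s to worker-1: 170 each.
    worker-1: 80+170 = 250 > 130
Round 2 — worker-1 crashes.
  worker-1 sheds 250 req/s to lb-1, worker-2: 125 each.
    lb-1: 30+125 = 155 > 110
    worker-2: 20+125 = 145 > 90
Round 3 — lb-1, worker-2 crash.
  lb-1 sheds 155 req/s: no online neighbours, lost.
  worker-2 sheds 145 req/s to cache-1, queue-2: 72 each (1 lost).
    cache-1: 60+72 = 132 > 100
    queue-2: 100+72 = 172 > 140
Round 4 — cache-1, queue-2 crash.
  cache-1 sheds 132 req/s: no online neighbours, lost.
  queue-2 sheds 172 req/s to queue-1: 172 each.
    queue-1: 90+172 = 262 > 140
Round 5 — queue-1 crashes.
  queue-1 sheds 262 req/s: no online neighbours, lost.
No further crashes.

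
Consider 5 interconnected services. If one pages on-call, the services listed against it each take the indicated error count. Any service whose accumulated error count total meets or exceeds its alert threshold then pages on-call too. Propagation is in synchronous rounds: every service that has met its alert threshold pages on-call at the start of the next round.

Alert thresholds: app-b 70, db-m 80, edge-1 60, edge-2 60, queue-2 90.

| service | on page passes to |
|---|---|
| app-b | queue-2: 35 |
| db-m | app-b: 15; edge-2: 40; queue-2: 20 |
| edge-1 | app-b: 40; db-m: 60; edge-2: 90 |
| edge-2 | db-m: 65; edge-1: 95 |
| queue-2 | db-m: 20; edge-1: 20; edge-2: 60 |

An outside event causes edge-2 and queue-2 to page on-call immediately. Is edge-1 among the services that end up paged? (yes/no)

yes

Round 1 — edge-2, queue-2 page on-call (initial).
  db-m: +65+20 → 85 ≥ 80
  edge-1: +95+20 → 115 ≥ 60
Round 2 — db-m, edge-1 page on-call.
  app-b: +15+40 → 55 < 70
No further pages.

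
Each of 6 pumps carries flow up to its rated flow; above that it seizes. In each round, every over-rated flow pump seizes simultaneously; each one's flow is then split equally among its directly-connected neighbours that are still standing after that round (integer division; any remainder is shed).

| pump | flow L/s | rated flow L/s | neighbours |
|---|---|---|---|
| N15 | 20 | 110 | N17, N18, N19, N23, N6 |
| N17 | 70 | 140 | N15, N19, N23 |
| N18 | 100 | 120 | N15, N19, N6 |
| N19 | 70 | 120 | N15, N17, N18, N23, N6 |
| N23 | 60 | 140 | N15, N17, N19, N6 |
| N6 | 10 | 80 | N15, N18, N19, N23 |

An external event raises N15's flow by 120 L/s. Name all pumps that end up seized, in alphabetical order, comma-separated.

N15, N17, N18, N19, N23, N6

Round 1 — N15 at 140 > 110. N15 seizes.
  N15 sheds 140 L/s to N17, N18, N19, N23, N6: 28 each.
    N17: 70+28 = 98 ≤ 140
    N18: 100+28 = 128 > 120
    N19: 70+28 = 98 ≤ 120
    N23: 60+28 = 88 ≤ 140
    N6: 10+28 = 38 ≤ 80
Round 2 — N18 seizes.
  N18 sheds 128 L/s to N19, N6: 64 each.
    N19: 98+64 = 162 > 120
    N6: 38+64 = 102 > 80
Round 3 — N19, N6 seize.
  N19 sheds 162 L/s to N17, N23: 81 each.
    N17: 98+81 = 179 > 140
    N23: 88+81 = 169 > 140
  N6 sheds 102 L/s to N23: 102 each.
    N23: 169+102 = 271 > 140
Round 4 — N17, N23 seize.
  N17 sheds 179 L/s: no online neighbours, lost.
  N23 sheds 271 L/s: no online neighbours, lost.
No further seizures.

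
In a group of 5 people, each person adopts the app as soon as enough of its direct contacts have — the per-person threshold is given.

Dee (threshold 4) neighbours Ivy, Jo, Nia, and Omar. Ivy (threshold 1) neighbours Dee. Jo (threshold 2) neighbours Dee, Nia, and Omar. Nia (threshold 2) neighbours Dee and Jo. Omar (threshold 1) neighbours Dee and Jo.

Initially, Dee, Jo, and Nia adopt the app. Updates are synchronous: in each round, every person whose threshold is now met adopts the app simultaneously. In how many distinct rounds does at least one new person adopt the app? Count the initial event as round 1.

2

Round 1 — Dee, Jo, Nia adopt the app (initial).
Round 2 — checking thresholds:
  Ivy: 1 of 1 neighbours ≥ 1, adopts the app.
  Omar: 2 of 2 neighbours ≥ 1, adopts the app.
Round 3 — no new adoptions; cascade stops.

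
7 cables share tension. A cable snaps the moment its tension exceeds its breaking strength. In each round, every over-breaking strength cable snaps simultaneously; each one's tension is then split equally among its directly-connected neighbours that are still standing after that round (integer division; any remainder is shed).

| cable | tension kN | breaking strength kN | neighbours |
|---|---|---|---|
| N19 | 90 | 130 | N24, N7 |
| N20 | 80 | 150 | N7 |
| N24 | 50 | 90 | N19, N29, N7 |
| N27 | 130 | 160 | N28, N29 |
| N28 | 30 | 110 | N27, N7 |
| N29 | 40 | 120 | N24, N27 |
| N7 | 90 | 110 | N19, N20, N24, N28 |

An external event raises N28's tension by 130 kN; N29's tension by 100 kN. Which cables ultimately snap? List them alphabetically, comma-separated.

N19, N20, N24, N27, N28, N29, N7

Round 1 — N28 at 160 > 110; N29 at 140 > 120. N28, N29 snap.
  N28 sheds 160 kN to N27, N7: 80 each.
    N27: 130+80 = 210 > 160
    N7: 90+80 = 170 > 110
  N29 sheds 140 kN to N24, N27: 70 each.
    N24: 50+70 = 120 > 90
    N27: 210+70 = 280 > 160
Round 2 — N24, N27, N7 snap.
  N24 sheds 120 kN to N19: 120 each.
    N19: 90+120 = 210 > 130
  N27 sheds 280 kN: no online neighbours, lost.
  N7 sheds 170 kN to N19, N20: 85 each.
    N19: 210+85 = 295 > 130
    N20: 80+85 = 165 > 150
Round 3 — N19, N20 snap.
  N19 sheds 295 kN: no online neighbours, lost.
  N20 sheds 165 kN: no online neighbours, lost.
No further breaks.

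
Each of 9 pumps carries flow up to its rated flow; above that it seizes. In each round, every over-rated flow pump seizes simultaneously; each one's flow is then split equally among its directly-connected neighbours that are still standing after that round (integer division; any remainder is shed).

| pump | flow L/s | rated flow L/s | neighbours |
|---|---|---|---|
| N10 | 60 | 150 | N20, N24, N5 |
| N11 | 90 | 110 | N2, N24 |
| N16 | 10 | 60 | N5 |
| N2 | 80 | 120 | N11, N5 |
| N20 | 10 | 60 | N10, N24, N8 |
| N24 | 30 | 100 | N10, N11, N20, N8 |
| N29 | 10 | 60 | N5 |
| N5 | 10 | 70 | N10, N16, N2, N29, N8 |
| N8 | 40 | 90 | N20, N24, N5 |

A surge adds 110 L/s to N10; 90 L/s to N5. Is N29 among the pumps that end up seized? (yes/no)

no

Round 1 — N10 at 170 > 150; N5 at 100 > 70. N10, N5 seize.
  N10 sheds 170 L/s to N20, N24: 85 each.
    N20: 10+85 = 95 > 60
    N24: 30+85 = 115 > 100
  N5 sheds 100 L/s to N16, N2, N29, N8: 25 each.
    N16: 10+25 = 35 ≤ 60
    N2: 80+25 = 105 ≤ 120
    N29: 10+25 = 35 ≤ 60
    N8: 40+25 = 65 ≤ 90
Round 2 — N20, N24 seize.
  N20 sheds 95 L/s to N8: 95 each.
    N8: 65+95 = 160 > 90
  N24 sheds 115 L/s to N11, N8: 57 each (1 lost).
    N11: 90+57 = 147 > 110
    N8: 160+57 = 217 > 90
Round 3 — N11, N8 seize.
  N11 sheds 147 L/s to N2: 147 each.
    N2: 105+147 = 252 > 120
  N8 sheds 217 L/s: no online neighbours, lost.
Round 4 — N2 seizes.
  N2 sheds 252 L/s: no online neighbours, lost.
No further seizures.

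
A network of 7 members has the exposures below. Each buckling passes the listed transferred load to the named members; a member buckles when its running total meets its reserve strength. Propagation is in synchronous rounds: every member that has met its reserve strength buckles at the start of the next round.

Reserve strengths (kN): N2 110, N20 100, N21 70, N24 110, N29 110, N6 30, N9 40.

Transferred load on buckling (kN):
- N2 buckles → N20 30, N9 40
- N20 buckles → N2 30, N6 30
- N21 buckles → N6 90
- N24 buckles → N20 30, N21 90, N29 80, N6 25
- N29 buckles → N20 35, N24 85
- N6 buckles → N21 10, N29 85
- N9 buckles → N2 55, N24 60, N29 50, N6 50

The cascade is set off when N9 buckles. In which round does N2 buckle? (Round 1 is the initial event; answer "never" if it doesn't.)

Round 1 — N9 buckles (initial).
  N2: +55 → 55 < 110
  N24: +60 → 60 < 110
  N29: +50 → 50 < 110
  N6: +50 → 50 ≥ 30
Round 2 — N6 buckles.
  N21: +10 → 10 < 70
  N29: +85 → 135 ≥ 110
Round 3 — N29 buckles.
  N20: +35 → 35 < 100
  N24: +85 → 145 ≥ 110
Round 4 — N24 buckles.
  N20: +30 → 65 < 100
  N21: +90 → 100 ≥ 70
Round 5 — N21 buckles.
No further bucklings.

never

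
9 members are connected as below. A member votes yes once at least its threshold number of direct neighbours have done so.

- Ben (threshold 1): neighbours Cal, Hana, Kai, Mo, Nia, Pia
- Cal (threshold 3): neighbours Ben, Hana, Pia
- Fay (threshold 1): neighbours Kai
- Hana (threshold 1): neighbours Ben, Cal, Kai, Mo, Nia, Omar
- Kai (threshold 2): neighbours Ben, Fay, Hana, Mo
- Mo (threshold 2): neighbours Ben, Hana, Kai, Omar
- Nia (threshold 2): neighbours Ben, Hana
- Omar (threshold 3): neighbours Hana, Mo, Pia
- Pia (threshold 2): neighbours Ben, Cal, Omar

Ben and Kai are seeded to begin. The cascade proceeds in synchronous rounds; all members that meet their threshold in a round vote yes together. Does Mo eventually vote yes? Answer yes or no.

yes

Round 1 — Ben, Kai vote yes (initial).
Round 2 — checking thresholds:
  Cal: 1 of 3 neighbours < 3, holds.
  Fay: 1 of 1 neighbours ≥ 1, votes yes.
  Hana: 2 of 6 neighbours ≥ 1, votes yes.
  Mo: 2 of 4 neighbours ≥ 2, votes yes.
  Nia: 1 of 2 neighbours < 2, holds.
  Pia: 1 of 3 neighbours < 2, holds.
Round 3 — checking thresholds:
  Cal: 2 of 3 neighbours < 3, holds.
  Nia: 2 of 2 neighbours ≥ 2, votes yes.
  Omar: 2 of 3 neighbours < 3, holds.
  Pia: 1 of 3 neighbours < 2, holds.
Round 4 — no new yes votes; cascade stops.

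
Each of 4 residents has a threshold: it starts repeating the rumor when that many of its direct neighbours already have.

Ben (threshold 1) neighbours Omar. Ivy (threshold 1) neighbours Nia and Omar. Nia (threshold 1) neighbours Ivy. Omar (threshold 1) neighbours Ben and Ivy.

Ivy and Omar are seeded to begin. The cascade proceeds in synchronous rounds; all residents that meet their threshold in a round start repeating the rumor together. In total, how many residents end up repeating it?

Round 1 — Ivy, Omar start repeating the rumor (initial).
Round 2 — checking thresholds:
  Ben: 1 of 1 neighbours ≥ 1, starts repeating the rumor.
  Nia: 1 of 1 neighbours ≥ 1, starts repeating the rumor.
Round 3 — no new spreads; cascade stops.

4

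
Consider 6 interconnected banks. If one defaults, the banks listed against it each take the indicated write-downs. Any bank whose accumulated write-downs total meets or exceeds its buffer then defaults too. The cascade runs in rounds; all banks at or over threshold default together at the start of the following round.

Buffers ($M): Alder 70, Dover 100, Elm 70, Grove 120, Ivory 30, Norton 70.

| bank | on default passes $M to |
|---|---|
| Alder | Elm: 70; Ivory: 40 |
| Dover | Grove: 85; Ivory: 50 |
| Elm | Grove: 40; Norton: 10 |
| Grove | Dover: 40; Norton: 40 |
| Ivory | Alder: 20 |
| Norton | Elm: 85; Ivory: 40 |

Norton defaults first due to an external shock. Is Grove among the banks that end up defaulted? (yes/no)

Round 1 — Norton defaults (initial).
  Elm: +85 → 85 ≥ 70
  Ivory: +40 → 40 ≥ 30
Round 2 — Elm, Ivory default.
  Alder: +20 → 20 < 70
  Grove: +40 → 40 < 120
No further defaults.

no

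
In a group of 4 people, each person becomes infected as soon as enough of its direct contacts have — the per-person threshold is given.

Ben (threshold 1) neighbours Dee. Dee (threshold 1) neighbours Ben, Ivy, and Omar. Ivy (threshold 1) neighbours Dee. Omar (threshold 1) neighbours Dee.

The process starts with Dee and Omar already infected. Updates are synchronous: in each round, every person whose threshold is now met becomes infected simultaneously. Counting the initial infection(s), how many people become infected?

Round 1 — Dee, Omar become infected (initial).
Round 2 — checking thresholds:
  Ben: 1 of 1 neighbours ≥ 1, becomes infected.
  Ivy: 1 of 1 neighbours ≥ 1, becomes infected.
Round 3 — no new infections; cascade stops.

4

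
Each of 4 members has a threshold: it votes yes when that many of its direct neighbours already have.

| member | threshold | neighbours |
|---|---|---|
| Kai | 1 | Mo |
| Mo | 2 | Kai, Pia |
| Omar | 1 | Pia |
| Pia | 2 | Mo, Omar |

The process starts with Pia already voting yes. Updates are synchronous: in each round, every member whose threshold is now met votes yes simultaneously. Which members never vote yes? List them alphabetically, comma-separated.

Kai, Mo

Round 1 — Pia votes yes (initial).
Round 2 — checking thresholds:
  Mo: 1 of 2 neighbours < 2, holds.
  Omar: 1 of 1 neighbours ≥ 1, votes yes.
Round 3 — no new yes votes; cascade stops.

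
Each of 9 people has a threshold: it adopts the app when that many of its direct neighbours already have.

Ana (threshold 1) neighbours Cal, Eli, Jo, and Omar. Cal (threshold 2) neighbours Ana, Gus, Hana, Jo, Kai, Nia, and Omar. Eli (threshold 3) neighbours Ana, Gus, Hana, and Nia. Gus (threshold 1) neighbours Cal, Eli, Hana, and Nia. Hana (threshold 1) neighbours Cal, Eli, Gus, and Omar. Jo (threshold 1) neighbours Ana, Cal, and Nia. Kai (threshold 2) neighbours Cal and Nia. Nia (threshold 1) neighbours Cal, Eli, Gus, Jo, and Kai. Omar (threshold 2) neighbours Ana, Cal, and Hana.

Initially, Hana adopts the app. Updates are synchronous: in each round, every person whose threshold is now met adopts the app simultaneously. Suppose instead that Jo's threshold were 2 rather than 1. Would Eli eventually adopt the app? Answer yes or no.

yes

With Jo's threshold at 2:
Round 1 — Hana adopts the app (initial).
Round 2 — checking thresholds:
  Cal: 1 of 7 neighbours < 2, holds.
  Eli: 1 of 4 neighbours < 3, holds.
  Gus: 1 of 4 neighbours ≥ 1, adopts the app.
  Omar: 1 of 3 neighbours < 2, holds.
Round 3 — checking thresholds:
  Cal: 2 of 7 neighbours ≥ 2, adopts the app.
  Eli: 2 of 4 neighbours < 3, holds.
  Nia: 1 of 5 neighbours ≥ 1, adopts the app.
  Omar: 1 of 3 neighbours < 2, holds.
Round 4 — checking thresholds:
  Ana: 1 of 4 neighbours ≥ 1, adopts the app.
  Eli: 3 of 4 neighbours ≥ 3, adopts the app.
  Jo: 2 of 3 neighbours ≥ 2, adopts the app.
  Kai: 2 of 2 neighbours ≥ 2, adopts the app.
  Omar: 2 of 3 neighbours ≥ 2, adopts the app.
Round 5 — no new adoptions; cascade stops.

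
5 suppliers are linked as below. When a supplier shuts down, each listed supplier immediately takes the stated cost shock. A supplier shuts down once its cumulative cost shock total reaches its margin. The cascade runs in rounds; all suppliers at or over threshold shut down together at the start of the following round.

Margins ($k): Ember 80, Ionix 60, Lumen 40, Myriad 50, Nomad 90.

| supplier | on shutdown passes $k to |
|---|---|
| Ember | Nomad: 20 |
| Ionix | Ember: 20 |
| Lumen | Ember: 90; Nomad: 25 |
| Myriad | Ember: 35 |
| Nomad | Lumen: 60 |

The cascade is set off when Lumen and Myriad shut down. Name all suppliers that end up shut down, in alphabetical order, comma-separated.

Ember, Lumen, Myriad

Round 1 — Lumen, Myriad shut down (initial).
  Ember: +90+35 → 125 ≥ 80
  Nomad: +25 → 25 < 90
Round 2 — Ember shuts down.
  Nomad: +20 → 45 < 90
No further shutdowns.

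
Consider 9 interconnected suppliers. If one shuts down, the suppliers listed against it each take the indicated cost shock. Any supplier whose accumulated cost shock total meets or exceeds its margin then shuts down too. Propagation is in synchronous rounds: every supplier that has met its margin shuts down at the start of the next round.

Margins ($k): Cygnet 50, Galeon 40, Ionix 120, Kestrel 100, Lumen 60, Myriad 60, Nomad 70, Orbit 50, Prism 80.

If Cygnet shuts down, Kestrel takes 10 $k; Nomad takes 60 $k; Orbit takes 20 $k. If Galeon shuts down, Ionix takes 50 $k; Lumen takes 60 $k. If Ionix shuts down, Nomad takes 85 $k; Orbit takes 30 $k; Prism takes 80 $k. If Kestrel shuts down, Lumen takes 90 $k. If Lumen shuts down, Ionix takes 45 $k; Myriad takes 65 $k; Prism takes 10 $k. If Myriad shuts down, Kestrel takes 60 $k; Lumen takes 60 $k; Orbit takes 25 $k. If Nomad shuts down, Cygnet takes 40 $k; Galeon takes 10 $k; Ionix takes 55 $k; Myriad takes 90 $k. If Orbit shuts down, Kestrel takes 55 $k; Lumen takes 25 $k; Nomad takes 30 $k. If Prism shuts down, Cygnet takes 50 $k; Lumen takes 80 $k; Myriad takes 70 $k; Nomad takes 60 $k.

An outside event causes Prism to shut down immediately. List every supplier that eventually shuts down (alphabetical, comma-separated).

Round 1 — Prism shuts down (initial).
  Cygnet: +50 → 50 ≥ 50
  Lumen: +80 → 80 ≥ 60
  Myriad: +70 → 70 ≥ 60
  Nomad: +60 → 60 < 70
Round 2 — Cygnet, Lumen, Myriad shut down.
  Ionix: +45 → 45 < 120
  Kestrel: +10+60 → 70 < 100
  Nomad: +60 → 120 ≥ 70
  Orbit: +20+25 → 45 < 50
Round 3 — Nomad shuts down.
  Galeon: +10 → 10 < 40
  Ionix: +55 → 100 < 120
No further shutdowns.

Cygnet, Lumen, Myriad, Nomad, Prism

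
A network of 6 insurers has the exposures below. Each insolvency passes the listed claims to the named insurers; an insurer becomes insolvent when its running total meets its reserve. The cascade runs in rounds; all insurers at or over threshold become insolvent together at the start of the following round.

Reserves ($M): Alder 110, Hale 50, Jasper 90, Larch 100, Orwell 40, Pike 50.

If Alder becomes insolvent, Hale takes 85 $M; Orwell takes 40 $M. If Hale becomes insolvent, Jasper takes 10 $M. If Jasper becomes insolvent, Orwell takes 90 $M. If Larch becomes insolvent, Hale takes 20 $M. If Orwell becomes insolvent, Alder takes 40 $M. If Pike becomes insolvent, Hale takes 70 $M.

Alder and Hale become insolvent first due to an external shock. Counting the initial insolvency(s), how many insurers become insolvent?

3

Round 1 — Alder, Hale become insolvent (initial).
  Jasper: +10 → 10 < 90
  Orwell: +40 → 40 ≥ 40
Round 2 — Orwell becomes insolvent.
No further insolvencies.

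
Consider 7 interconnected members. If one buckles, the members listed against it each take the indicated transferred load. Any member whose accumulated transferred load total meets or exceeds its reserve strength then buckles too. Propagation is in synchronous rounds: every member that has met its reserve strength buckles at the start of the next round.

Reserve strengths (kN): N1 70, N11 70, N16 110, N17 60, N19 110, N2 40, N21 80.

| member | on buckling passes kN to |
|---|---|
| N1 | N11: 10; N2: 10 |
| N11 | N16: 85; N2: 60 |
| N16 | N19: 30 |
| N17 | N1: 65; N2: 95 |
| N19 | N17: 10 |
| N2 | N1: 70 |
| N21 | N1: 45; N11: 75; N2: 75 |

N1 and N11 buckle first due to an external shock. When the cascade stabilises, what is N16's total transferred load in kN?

85

Round 1 — N1, N11 buckle (initial).
  N16: +85 → 85 < 110
  N2: +10+60 → 70 ≥ 40
Round 2 — N2 buckles.
No further bucklings.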